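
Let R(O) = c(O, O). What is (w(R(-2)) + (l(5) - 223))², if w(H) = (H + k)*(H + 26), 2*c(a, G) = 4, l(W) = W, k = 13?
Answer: 40804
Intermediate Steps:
c(a, G) = 2 (c(a, G) = (½)*4 = 2)
R(O) = 2
w(H) = (13 + H)*(26 + H) (w(H) = (H + 13)*(H + 26) = (13 + H)*(26 + H))
(w(R(-2)) + (l(5) - 223))² = ((338 + 2² + 39*2) + (5 - 223))² = ((338 + 4 + 78) - 218)² = (420 - 218)² = 202² = 40804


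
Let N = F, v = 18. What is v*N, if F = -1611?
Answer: -28998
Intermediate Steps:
N = -1611
v*N = 18*(-1611) = -28998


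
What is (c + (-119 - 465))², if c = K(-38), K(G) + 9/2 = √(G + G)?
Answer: 1385025/4 - 2354*I*√19 ≈ 3.4626e+5 - 10261.0*I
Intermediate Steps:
K(G) = -9/2 + √2*√G (K(G) = -9/2 + √(G + G) = -9/2 + √(2*G) = -9/2 + √2*√G)
c = -9/2 + 2*I*√19 (c = -9/2 + √2*√(-38) = -9/2 + √2*(I*√38) = -9/2 + 2*I*√19 ≈ -4.5 + 8.7178*I)
(c + (-119 - 465))² = ((-9/2 + 2*I*√19) + (-119 - 465))² = ((-9/2 + 2*I*√19) - 584)² = (-1177/2 + 2*I*√19)²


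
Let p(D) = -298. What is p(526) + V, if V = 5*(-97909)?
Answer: -489843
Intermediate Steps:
V = -489545
p(526) + V = -298 - 489545 = -489843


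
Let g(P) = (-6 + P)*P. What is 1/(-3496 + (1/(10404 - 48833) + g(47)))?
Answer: -38429/60295102 ≈ -0.00063735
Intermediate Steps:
g(P) = P*(-6 + P)
1/(-3496 + (1/(10404 - 48833) + g(47))) = 1/(-3496 + (1/(10404 - 48833) + 47*(-6 + 47))) = 1/(-3496 + (1/(-38429) + 47*41)) = 1/(-3496 + (-1/38429 + 1927)) = 1/(-3496 + 74052682/38429) = 1/(-60295102/38429) = -38429/60295102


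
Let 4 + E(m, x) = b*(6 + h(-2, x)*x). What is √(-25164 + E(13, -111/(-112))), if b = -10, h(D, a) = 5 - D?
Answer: I*√404758/4 ≈ 159.05*I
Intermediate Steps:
E(m, x) = -64 - 70*x (E(m, x) = -4 - 10*(6 + (5 - 1*(-2))*x) = -4 - 10*(6 + (5 + 2)*x) = -4 - 10*(6 + 7*x) = -4 + (-60 - 70*x) = -64 - 70*x)
√(-25164 + E(13, -111/(-112))) = √(-25164 + (-64 - (-7770)/(-112))) = √(-25164 + (-64 - (-7770)*(-1)/112)) = √(-25164 + (-64 - 70*111/112)) = √(-25164 + (-64 - 555/8)) = √(-25164 - 1067/8) = √(-202379/8) = I*√404758/4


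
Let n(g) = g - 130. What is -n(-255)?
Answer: 385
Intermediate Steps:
n(g) = -130 + g
-n(-255) = -(-130 - 255) = -1*(-385) = 385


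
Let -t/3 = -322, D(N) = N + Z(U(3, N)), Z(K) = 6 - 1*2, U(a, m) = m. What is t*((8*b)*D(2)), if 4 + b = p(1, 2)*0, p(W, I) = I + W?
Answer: -185472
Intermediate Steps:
Z(K) = 4 (Z(K) = 6 - 2 = 4)
D(N) = 4 + N (D(N) = N + 4 = 4 + N)
b = -4 (b = -4 + (2 + 1)*0 = -4 + 3*0 = -4 + 0 = -4)
t = 966 (t = -3*(-322) = 966)
t*((8*b)*D(2)) = 966*((8*(-4))*(4 + 2)) = 966*(-32*6) = 966*(-192) = -185472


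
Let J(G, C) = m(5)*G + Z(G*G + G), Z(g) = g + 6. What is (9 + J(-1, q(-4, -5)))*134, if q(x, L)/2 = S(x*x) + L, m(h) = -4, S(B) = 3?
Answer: 2546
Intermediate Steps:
Z(g) = 6 + g
q(x, L) = 6 + 2*L (q(x, L) = 2*(3 + L) = 6 + 2*L)
J(G, C) = 6 + G² - 3*G (J(G, C) = -4*G + (6 + (G*G + G)) = -4*G + (6 + (G² + G)) = -4*G + (6 + (G + G²)) = -4*G + (6 + G + G²) = 6 + G² - 3*G)
(9 + J(-1, q(-4, -5)))*134 = (9 + (6 + (-1)² - 3*(-1)))*134 = (9 + (6 + 1 + 3))*134 = (9 + 10)*134 = 19*134 = 2546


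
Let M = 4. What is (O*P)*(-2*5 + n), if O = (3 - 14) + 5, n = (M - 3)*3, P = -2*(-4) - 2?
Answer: 252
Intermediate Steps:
P = 6 (P = 8 - 2 = 6)
n = 3 (n = (4 - 3)*3 = 1*3 = 3)
O = -6 (O = -11 + 5 = -6)
(O*P)*(-2*5 + n) = (-6*6)*(-2*5 + 3) = -36*(-10 + 3) = -36*(-7) = 252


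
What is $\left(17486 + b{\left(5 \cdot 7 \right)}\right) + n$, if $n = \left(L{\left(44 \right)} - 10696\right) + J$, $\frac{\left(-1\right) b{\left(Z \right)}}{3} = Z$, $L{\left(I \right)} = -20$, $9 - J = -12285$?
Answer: $18959$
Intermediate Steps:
$J = 12294$ ($J = 9 - -12285 = 9 + 12285 = 12294$)
$b{\left(Z \right)} = - 3 Z$
$n = 1578$ ($n = \left(-20 - 10696\right) + 12294 = -10716 + 12294 = 1578$)
$\left(17486 + b{\left(5 \cdot 7 \right)}\right) + n = \left(17486 - 3 \cdot 5 \cdot 7\right) + 1578 = \left(17486 - 105\right) + 1578 = 17381 + 1578 = 18959$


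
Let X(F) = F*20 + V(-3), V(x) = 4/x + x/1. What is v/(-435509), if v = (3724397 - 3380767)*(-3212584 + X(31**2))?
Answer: 3292011481150/1306527 ≈ 2.5197e+6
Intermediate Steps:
V(x) = x + 4/x (V(x) = 4/x + x*1 = 4/x + x = x + 4/x)
X(F) = -13/3 + 20*F (X(F) = F*20 + (-3 + 4/(-3)) = 20*F + (-3 + 4*(-1/3)) = 20*F + (-3 - 4/3) = 20*F - 13/3 = -13/3 + 20*F)
v = -3292011481150/3 (v = (3724397 - 3380767)*(-3212584 + (-13/3 + 20*31**2)) = 343630*(-3212584 + (-13/3 + 20*961)) = 343630*(-3212584 + (-13/3 + 19220)) = 343630*(-3212584 + 57647/3) = 343630*(-9580105/3) = -3292011481150/3 ≈ -1.0973e+12)
v/(-435509) = -3292011481150/3/(-435509) = -3292011481150/3*(-1/435509) = 3292011481150/1306527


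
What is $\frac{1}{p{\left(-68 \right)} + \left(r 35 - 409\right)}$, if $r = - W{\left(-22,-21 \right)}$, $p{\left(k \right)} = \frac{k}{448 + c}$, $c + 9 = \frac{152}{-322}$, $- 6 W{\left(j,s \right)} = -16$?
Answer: $- \frac{211809}{106431565} \approx -0.0019901$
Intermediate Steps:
$W{\left(j,s \right)} = \frac{8}{3}$ ($W{\left(j,s \right)} = \left(- \frac{1}{6}\right) \left(-16\right) = \frac{8}{3}$)
$c = - \frac{1525}{161}$ ($c = -9 + \frac{152}{-322} = -9 + 152 \left(- \frac{1}{322}\right) = -9 - \frac{76}{161} = - \frac{1525}{161} \approx -9.472$)
$p{\left(k \right)} = \frac{161 k}{70603}$ ($p{\left(k \right)} = \frac{k}{448 - \frac{1525}{161}} = \frac{k}{\frac{70603}{161}} = k \frac{161}{70603} = \frac{161 k}{70603}$)
$r = - \frac{8}{3}$ ($r = \left(-1\right) \frac{8}{3} = - \frac{8}{3} \approx -2.6667$)
$\frac{1}{p{\left(-68 \right)} + \left(r 35 - 409\right)} = \frac{1}{\frac{161}{70603} \left(-68\right) - \frac{1507}{3}} = \frac{1}{- \frac{10948}{70603} - \frac{1507}{3}} = \frac{1}{- \frac{106431565}{211809}} = - \frac{211809}{106431565}$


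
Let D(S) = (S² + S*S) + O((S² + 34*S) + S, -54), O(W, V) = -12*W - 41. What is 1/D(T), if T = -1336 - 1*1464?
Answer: -1/77224041 ≈ -1.2949e-8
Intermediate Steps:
O(W, V) = -41 - 12*W
T = -2800 (T = -1336 - 1464 = -2800)
D(S) = -41 - 420*S - 10*S² (D(S) = (S² + S*S) + (-41 - 12*((S² + 34*S) + S)) = (S² + S²) + (-41 - 12*(S² + 35*S)) = 2*S² + (-41 + (-420*S - 12*S²)) = 2*S² + (-41 - 420*S - 12*S²) = -41 - 420*S - 10*S²)
1/D(T) = 1/(-41 - 420*(-2800) - 10*(-2800)²) = 1/(-41 + 1176000 - 10*7840000) = 1/(-41 + 1176000 - 78400000) = 1/(-77224041) = -1/77224041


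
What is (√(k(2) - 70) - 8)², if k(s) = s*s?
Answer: (8 - I*√66)² ≈ -2.0 - 129.98*I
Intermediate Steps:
k(s) = s²
(√(k(2) - 70) - 8)² = (√(2² - 70) - 8)² = (√(4 - 70) - 8)² = (√(-66) - 8)² = (I*√66 - 8)² = (-8 + I*√66)²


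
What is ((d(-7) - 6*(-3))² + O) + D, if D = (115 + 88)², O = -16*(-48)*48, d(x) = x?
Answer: 78194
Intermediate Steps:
O = 36864 (O = 768*48 = 36864)
D = 41209 (D = 203² = 41209)
((d(-7) - 6*(-3))² + O) + D = ((-7 - 6*(-3))² + 36864) + 41209 = ((-7 + 18)² + 36864) + 41209 = (11² + 36864) + 41209 = (121 + 36864) + 41209 = 36985 + 41209 = 78194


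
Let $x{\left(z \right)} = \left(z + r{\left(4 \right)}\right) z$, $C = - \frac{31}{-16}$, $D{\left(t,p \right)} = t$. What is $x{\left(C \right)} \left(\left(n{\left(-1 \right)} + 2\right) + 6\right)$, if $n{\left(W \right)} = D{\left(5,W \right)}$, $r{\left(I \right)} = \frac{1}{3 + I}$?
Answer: $\frac{93899}{1792} \approx 52.399$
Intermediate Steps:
$n{\left(W \right)} = 5$
$C = \frac{31}{16}$ ($C = \left(-31\right) \left(- \frac{1}{16}\right) = \frac{31}{16} \approx 1.9375$)
$x{\left(z \right)} = z \left(\frac{1}{7} + z\right)$ ($x{\left(z \right)} = \left(z + \frac{1}{3 + 4}\right) z = \left(z + \frac{1}{7}\right) z = \left(\frac{1}{7} + z\right) z = z \left(\frac{1}{7} + z\right)$)
$x{\left(C \right)} \left(\left(n{\left(-1 \right)} + 2\right) + 6\right) = \frac{31 \left(\frac{1}{7} + \frac{31}{16}\right)}{16} \left(\left(5 + 2\right) + 6\right) = \frac{31}{16} \cdot \frac{233}{112} \left(7 + 6\right) = \frac{7223}{1792} \cdot 13 = \frac{93899}{1792}$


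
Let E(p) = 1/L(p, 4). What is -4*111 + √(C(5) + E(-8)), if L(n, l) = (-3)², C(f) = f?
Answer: -444 + √46/3 ≈ -441.74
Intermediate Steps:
L(n, l) = 9
E(p) = ⅑ (E(p) = 1/9 = ⅑)
-4*111 + √(C(5) + E(-8)) = -4*111 + √(5 + ⅑) = -444 + √(46/9) = -444 + √46/3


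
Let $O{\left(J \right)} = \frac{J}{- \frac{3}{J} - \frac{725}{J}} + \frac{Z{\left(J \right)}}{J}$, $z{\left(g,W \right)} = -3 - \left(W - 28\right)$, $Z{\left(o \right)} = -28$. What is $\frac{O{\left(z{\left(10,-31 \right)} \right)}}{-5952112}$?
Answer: $\frac{125}{154754912} \approx 8.0773 \cdot 10^{-7}$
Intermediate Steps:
$z{\left(g,W \right)} = 25 - W$ ($z{\left(g,W \right)} = -3 - \left(-28 + W\right) = 25 - W$)
$O{\left(J \right)} = - \frac{28}{J} - \frac{J^{2}}{728}$ ($O{\left(J \right)} = \frac{J}{- \frac{3}{J} - \frac{725}{J}} - \frac{28}{J} = \frac{J}{\left(-728\right) \frac{1}{J}} - \frac{28}{J} = J \left(- \frac{J}{728}\right) - \frac{28}{J} = - \frac{J^{2}}{728} - \frac{28}{J} = - \frac{28}{J} - \frac{J^{2}}{728}$)
$\frac{O{\left(z{\left(10,-31 \right)} \right)}}{-5952112} = \frac{\frac{1}{728} \frac{1}{25 - -31} \left(-20384 - \left(25 - -31\right)^{3}\right)}{-5952112} = \frac{-20384 - \left(25 + 31\right)^{3}}{728 \left(25 + 31\right)} \left(- \frac{1}{5952112}\right) = \frac{-20384 - 56^{3}}{728 \cdot 56} \left(- \frac{1}{5952112}\right) = \frac{1}{728} \cdot \frac{1}{56} \left(-20384 - 175616\right) \left(- \frac{1}{5952112}\right) = \frac{1}{728} \cdot \frac{1}{56} \left(-196000\right) \left(- \frac{1}{5952112}\right) = \left(- \frac{125}{26}\right) \left(- \frac{1}{5952112}\right) = \frac{125}{154754912}$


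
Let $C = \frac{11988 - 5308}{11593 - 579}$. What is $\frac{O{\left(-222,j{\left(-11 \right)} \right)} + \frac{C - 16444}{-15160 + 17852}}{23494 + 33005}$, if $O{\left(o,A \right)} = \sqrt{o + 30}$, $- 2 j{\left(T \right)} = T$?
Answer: $- \frac{22638442}{209397215289} + \frac{8 i \sqrt{3}}{56499} \approx -0.00010811 + 0.00024525 i$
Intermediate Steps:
$j{\left(T \right)} = - \frac{T}{2}$
$C = \frac{3340}{5507}$ ($C = \frac{6680}{11014} = 6680 \cdot \frac{1}{11014} = \frac{3340}{5507} \approx 0.6065$)
$O{\left(o,A \right)} = \sqrt{30 + o}$
$\frac{O{\left(-222,j{\left(-11 \right)} \right)} + \frac{C - 16444}{-15160 + 17852}}{23494 + 33005} = \frac{\sqrt{30 - 222} + \frac{\frac{3340}{5507} - 16444}{-15160 + 17852}}{23494 + 33005} = \frac{\sqrt{-192} - \frac{90553768}{5507 \cdot 2692}}{56499} = \left(8 i \sqrt{3} - \frac{22638442}{3706211}\right) \frac{1}{56499} = \left(- \frac{22638442}{3706211} + 8 i \sqrt{3}\right) \frac{1}{56499} = - \frac{22638442}{209397215289} + \frac{8 i \sqrt{3}}{56499}$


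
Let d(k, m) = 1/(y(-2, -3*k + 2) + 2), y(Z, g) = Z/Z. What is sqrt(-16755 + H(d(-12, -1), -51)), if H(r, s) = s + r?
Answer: I*sqrt(151251)/3 ≈ 129.64*I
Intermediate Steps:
y(Z, g) = 1
d(k, m) = 1/3 (d(k, m) = 1/(1 + 2) = 1/3)
H(r, s) = r + s
sqrt(-16755 + H(d(-12, -1), -51)) = sqrt(-16755 + (1/3 - 51)) = sqrt(-16755 - 152/3) = sqrt(-50417/3) = I*sqrt(151251)/3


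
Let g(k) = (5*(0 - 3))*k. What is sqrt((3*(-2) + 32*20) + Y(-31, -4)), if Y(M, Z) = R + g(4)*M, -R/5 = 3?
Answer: sqrt(2479) ≈ 49.790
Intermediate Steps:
R = -15 (R = -5*3 = -15)
g(k) = -15*k (g(k) = (5*(-3))*k = -15*k)
Y(M, Z) = -15 - 60*M (Y(M, Z) = -15 + (-15*4)*M = -15 - 60*M)
sqrt((3*(-2) + 32*20) + Y(-31, -4)) = sqrt((3*(-2) + 32*20) + (-15 - 60*(-31))) = sqrt((-6 + 640) + (-15 + 1860)) = sqrt(634 + 1845) = sqrt(2479)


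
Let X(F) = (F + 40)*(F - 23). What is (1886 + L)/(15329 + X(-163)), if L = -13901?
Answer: -12015/38207 ≈ -0.31447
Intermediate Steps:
X(F) = (-23 + F)*(40 + F) (X(F) = (40 + F)*(-23 + F) = (-23 + F)*(40 + F))
(1886 + L)/(15329 + X(-163)) = (1886 - 13901)/(15329 + (-920 + (-163)² + 17*(-163))) = -12015/(15329 + (-920 + 26569 - 2771)) = -12015/(15329 + 22878) = -12015/38207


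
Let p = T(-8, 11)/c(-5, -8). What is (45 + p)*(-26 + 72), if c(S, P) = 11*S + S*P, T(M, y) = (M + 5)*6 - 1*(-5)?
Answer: 31648/15 ≈ 2109.9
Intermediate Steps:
T(M, y) = 35 + 6*M (T(M, y) = (5 + M)*6 + 5 = (30 + 6*M) + 5 = 35 + 6*M)
c(S, P) = 11*S + P*S
p = 13/15 (p = (35 + 6*(-8))/((-5*(11 - 8))) = (35 - 48)/((-5*3)) = -13/(-15) = -13*(-1/15) = 13/15 ≈ 0.86667)
(45 + p)*(-26 + 72) = (45 + 13/15)*(-26 + 72) = (688/15)*46 = 31648/15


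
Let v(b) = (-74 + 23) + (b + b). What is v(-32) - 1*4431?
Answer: -4546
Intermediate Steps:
v(b) = -51 + 2*b
v(-32) - 1*4431 = (-51 + 2*(-32)) - 1*4431 = (-51 - 64) - 4431 = -115 - 4431 = -4546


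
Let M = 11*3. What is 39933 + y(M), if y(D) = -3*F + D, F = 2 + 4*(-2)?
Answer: 39984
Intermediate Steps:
F = -6 (F = 2 - 8 = -6)
M = 33
y(D) = 18 + D (y(D) = -3*(-6) + D = 18 + D)
39933 + y(M) = 39933 + (18 + 33) = 39933 + 51 = 39984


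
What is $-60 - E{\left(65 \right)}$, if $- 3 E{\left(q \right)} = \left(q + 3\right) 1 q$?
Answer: $\frac{4240}{3} \approx 1413.3$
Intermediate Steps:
$E{\left(q \right)} = - \frac{q \left(3 + q\right)}{3}$ ($E{\left(q \right)} = - \frac{\left(q + 3\right) 1 q}{3} = - \frac{\left(3 + q\right) q}{3} = - \frac{q \left(3 + q\right)}{3}$)
$-60 - E{\left(65 \right)} = -60 - \left(- \frac{1}{3}\right) 65 \left(3 + 65\right) = -60 - \left(- \frac{1}{3}\right) 65 \cdot 68 = -60 - - \frac{4420}{3} = -60 + \frac{4420}{3} = \frac{4240}{3}$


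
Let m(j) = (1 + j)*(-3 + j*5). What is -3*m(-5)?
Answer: -336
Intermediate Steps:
m(j) = (1 + j)*(-3 + 5*j)
-3*m(-5) = -3*(-3 + 2*(-5) + 5*(-5)²) = -3*(-3 - 10 + 5*25) = -3*(-3 - 10 + 125) = -3*112 = -336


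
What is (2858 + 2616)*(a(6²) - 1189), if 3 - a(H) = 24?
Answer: -6623540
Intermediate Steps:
a(H) = -21 (a(H) = 3 - 1*24 = 3 - 24 = -21)
(2858 + 2616)*(a(6²) - 1189) = (2858 + 2616)*(-21 - 1189) = 5474*(-1210) = -6623540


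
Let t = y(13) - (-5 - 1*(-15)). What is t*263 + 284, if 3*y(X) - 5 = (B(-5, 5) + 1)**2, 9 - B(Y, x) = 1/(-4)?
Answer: 116845/16 ≈ 7302.8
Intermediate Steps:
B(Y, x) = 37/4 (B(Y, x) = 9 - 1/(-4) = 9 - 1*(-1/4) = 9 + 1/4 = 37/4)
y(X) = 587/16 (y(X) = 5/3 + (37/4 + 1)**2/3 = 5/3 + (41/4)**2/3 = 5/3 + (1/3)*(1681/16) = 5/3 + 1681/48 = 587/16)
t = 427/16 (t = 587/16 - (-5 - 1*(-15)) = 587/16 - (-5 + 15) = 587/16 - 1*10 = 587/16 - 10 = 427/16 ≈ 26.688)
t*263 + 284 = (427/16)*263 + 284 = 112301/16 + 284 = 116845/16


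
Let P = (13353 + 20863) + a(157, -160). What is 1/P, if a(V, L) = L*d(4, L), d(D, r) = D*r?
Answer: 1/136616 ≈ 7.3198e-6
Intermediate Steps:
a(V, L) = 4*L**2 (a(V, L) = L*(4*L) = 4*L**2)
P = 136616 (P = (13353 + 20863) + 4*(-160)**2 = 34216 + 4*25600 = 34216 + 102400 = 136616)
1/P = 1/136616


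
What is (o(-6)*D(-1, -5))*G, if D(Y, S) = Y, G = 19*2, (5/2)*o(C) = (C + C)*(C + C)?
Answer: -10944/5 ≈ -2188.8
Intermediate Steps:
o(C) = 8*C²/5 (o(C) = 2*((C + C)*(C + C))/5 = 2*((2*C)*(2*C))/5 = 2*(4*C²)/5 = 8*C²/5)
G = 38
(o(-6)*D(-1, -5))*G = (((8/5)*(-6)²)*(-1))*38 = (((8/5)*36)*(-1))*38 = ((288/5)*(-1))*38 = -288/5*38 = -10944/5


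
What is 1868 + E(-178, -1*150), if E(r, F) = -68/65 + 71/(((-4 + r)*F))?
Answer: 50967911/27300 ≈ 1867.0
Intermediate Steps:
E(r, F) = -68/65 + 71/(F*(-4 + r)) (E(r, F) = -68*1/65 + 71/((F*(-4 + r))) = -68/65 + 71*(1/(F*(-4 + r))) = -68/65 + 71/(F*(-4 + r)))
1868 + E(-178, -1*150) = 1868 + (4615 + 272*(-1*150) - 68*(-1*150)*(-178))/(65*((-1*150))*(-4 - 178)) = 1868 + (1/65)*(4615 + 272*(-150) - 68*(-150)*(-178))/(-150*(-182)) = 1868 + (1/65)*(-1/150)*(-1/182)*(4615 - 40800 - 1815600) = 1868 + (1/65)*(-1/150)*(-1/182)*(-1851785) = 1868 - 28489/27300 = 50967911/27300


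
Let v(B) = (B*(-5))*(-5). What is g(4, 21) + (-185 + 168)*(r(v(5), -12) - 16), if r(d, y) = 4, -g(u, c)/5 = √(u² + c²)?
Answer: 204 - 5*√457 ≈ 97.112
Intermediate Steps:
v(B) = 25*B (v(B) = -5*B*(-5) = 25*B)
g(u, c) = -5*√(c² + u²) (g(u, c) = -5*√(u² + c²) = -5*√(c² + u²))
g(4, 21) + (-185 + 168)*(r(v(5), -12) - 16) = -5*√(21² + 4²) + (-185 + 168)*(4 - 16) = -5*√(441 + 16) - 17*(-12) = -5*√457 + 204 = 204 - 5*√457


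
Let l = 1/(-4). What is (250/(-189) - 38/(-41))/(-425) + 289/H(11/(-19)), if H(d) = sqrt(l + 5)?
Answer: 3068/3293325 + 578*sqrt(19)/19 ≈ 132.60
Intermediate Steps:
l = -1/4 ≈ -0.25000
H(d) = sqrt(19)/2 (H(d) = sqrt(-1/4 + 5) = sqrt(19/4) = sqrt(19)/2)
(250/(-189) - 38/(-41))/(-425) + 289/H(11/(-19)) = (250/(-189) - 38/(-41))/(-425) + 289/((sqrt(19)/2)) = (250*(-1/189) - 38*(-1/41))*(-1/425) + 289*(2*sqrt(19)/19) = (-250/189 + 38/41)*(-1/425) + 578*sqrt(19)/19 = -3068/7749*(-1/425) + 578*sqrt(19)/19 = 3068/3293325 + 578*sqrt(19)/19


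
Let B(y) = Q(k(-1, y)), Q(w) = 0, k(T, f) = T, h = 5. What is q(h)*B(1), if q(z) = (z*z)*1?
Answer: 0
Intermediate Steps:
B(y) = 0
q(z) = z² (q(z) = z²*1 = z²)
q(h)*B(1) = 5²*0 = 25*0 = 0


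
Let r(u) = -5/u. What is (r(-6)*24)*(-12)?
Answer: -240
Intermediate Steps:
(r(-6)*24)*(-12) = (-5/(-6)*24)*(-12) = (-5*(-⅙)*24)*(-12) = ((⅚)*24)*(-12) = 20*(-12) = -240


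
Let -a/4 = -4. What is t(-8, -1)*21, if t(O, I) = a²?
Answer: 5376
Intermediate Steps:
a = 16 (a = -4*(-4) = 16)
t(O, I) = 256 (t(O, I) = 16² = 256)
t(-8, -1)*21 = 256*21 = 5376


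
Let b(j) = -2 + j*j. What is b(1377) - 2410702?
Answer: -514575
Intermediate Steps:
b(j) = -2 + j²
b(1377) - 2410702 = (-2 + 1377²) - 2410702 = (-2 + 1896129) - 2410702 = 1896127 - 2410702 = -514575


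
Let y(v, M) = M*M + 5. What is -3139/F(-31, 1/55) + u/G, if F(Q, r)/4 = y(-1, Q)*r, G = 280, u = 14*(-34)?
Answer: -896069/19320 ≈ -46.380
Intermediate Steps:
y(v, M) = 5 + M² (y(v, M) = M² + 5 = 5 + M²)
u = -476
F(Q, r) = 4*r*(5 + Q²) (F(Q, r) = 4*((5 + Q²)*r) = 4*(r*(5 + Q²)) = 4*r*(5 + Q²))
-3139/F(-31, 1/55) + u/G = -3139*55/(4*(5 + (-31)²)) - 476/280 = -3139*55/(4*(5 + 961)) - 476*1/280 = -3139/(4*(1/55)*966) - 17/10 = -3139/3864/55 - 17/10 = -3139*55/3864 - 17/10 = -172645/3864 - 17/10 = -896069/19320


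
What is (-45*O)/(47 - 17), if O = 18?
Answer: -27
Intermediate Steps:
(-45*O)/(47 - 17) = (-45*18)/(47 - 17) = -810/30 = -810*1/30 = -27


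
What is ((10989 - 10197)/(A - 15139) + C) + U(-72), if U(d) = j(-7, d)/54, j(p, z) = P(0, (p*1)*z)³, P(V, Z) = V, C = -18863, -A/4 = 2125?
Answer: -40536659/2149 ≈ -18863.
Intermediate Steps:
A = -8500 (A = -4*2125 = -8500)
j(p, z) = 0 (j(p, z) = 0³ = 0)
U(d) = 0 (U(d) = 0/54 = 0*(1/54) = 0)
((10989 - 10197)/(A - 15139) + C) + U(-72) = ((10989 - 10197)/(-8500 - 15139) - 18863) + 0 = (792/(-23639) - 18863) + 0 = (792*(-1/23639) - 18863) + 0 = (-72/2149 - 18863) + 0 = -40536659/2149 + 0 = -40536659/2149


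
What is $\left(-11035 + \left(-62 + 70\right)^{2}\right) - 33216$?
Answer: $-44187$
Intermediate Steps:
$\left(-11035 + \left(-62 + 70\right)^{2}\right) - 33216 = \left(-11035 + 8^{2}\right) - 33216 = \left(-11035 + 64\right) - 33216 = -10971 - 33216 = -44187$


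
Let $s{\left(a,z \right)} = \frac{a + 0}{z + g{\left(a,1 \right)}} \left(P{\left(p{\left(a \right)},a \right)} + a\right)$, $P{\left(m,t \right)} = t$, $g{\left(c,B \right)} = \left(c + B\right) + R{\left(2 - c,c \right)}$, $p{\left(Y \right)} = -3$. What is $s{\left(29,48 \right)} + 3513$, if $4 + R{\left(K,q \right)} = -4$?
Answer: $\frac{123796}{35} \approx 3537.0$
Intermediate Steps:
$R{\left(K,q \right)} = -8$ ($R{\left(K,q \right)} = -4 - 4 = -8$)
$g{\left(c,B \right)} = -8 + B + c$ ($g{\left(c,B \right)} = \left(c + B\right) - 8 = \left(B + c\right) - 8 = -8 + B + c$)
$s{\left(a,z \right)} = \frac{2 a^{2}}{-7 + a + z}$ ($s{\left(a,z \right)} = \frac{a + 0}{z + \left(-8 + 1 + a\right)} \left(a + a\right) = \frac{a}{z + \left(-7 + a\right)} 2 a = \frac{a}{-7 + a + z} 2 a = \frac{2 a^{2}}{-7 + a + z}$)
$s{\left(29,48 \right)} + 3513 = \frac{2 \cdot 29^{2}}{-7 + 29 + 48} + 3513 = 2 \cdot 841 \cdot \frac{1}{70} + 3513 = \frac{841}{35} + 3513 = \frac{123796}{35}$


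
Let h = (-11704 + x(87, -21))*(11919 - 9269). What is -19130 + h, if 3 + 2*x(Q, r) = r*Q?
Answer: -33459480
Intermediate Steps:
x(Q, r) = -3/2 + Q*r/2 (x(Q, r) = -3/2 + (r*Q)/2 = -3/2 + (Q*r)/2 = -3/2 + Q*r/2)
h = -33440350 (h = (-11704 + (-3/2 + (½)*87*(-21)))*(11919 - 9269) = (-11704 + (-3/2 - 1827/2))*2650 = (-11704 - 915)*2650 = -12619*2650 = -33440350)
-19130 + h = -19130 - 33440350 = -33459480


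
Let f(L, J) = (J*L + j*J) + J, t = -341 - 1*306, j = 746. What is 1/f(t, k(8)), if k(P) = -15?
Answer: -1/1500 ≈ -0.00066667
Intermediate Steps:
t = -647 (t = -341 - 306 = -647)
f(L, J) = 747*J + J*L (f(L, J) = (J*L + 746*J) + J = (746*J + J*L) + J = 747*J + J*L)
1/f(t, k(8)) = 1/(-15*(747 - 647)) = 1/(-15*100) = 1/(-1500) = -1/1500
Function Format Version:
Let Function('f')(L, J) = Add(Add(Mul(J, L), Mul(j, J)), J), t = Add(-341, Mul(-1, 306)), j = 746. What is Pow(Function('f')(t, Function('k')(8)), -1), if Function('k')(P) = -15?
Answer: Rational(-1, 1500) ≈ -0.00066667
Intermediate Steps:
t = -647 (t = Add(-341, -306) = -647)
Function('f')(L, J) = Add(Mul(747, J), Mul(J, L)) (Function('f')(L, J) = Add(Add(Mul(J, L), Mul(746, J)), J) = Add(Add(Mul(746, J), Mul(J, L)), J) = Add(Mul(747, J), Mul(J, L)))
Pow(Function('f')(t, Function('k')(8)), -1) = Pow(Mul(-15, Add(747, -647)), -1) = Pow(Mul(-15, 100), -1) = Pow(-1500, -1) = Rational(-1, 1500)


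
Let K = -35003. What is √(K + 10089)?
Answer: I*√24914 ≈ 157.84*I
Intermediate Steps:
√(K + 10089) = √(-35003 + 10089) = √(-24914) = I*√24914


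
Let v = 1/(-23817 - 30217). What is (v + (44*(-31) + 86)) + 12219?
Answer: 591185993/54034 ≈ 10941.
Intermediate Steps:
v = -1/54034 (v = 1/(-54034) = -1/54034 ≈ -1.8507e-5)
(v + (44*(-31) + 86)) + 12219 = (-1/54034 + (44*(-31) + 86)) + 12219 = (-1/54034 + (-1364 + 86)) + 12219 = (-1/54034 - 1278) + 12219 = -69055453/54034 + 12219 = 591185993/54034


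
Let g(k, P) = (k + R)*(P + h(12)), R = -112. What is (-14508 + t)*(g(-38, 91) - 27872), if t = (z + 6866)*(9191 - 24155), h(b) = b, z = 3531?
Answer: 6740695947552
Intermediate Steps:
t = -155580708 (t = (3531 + 6866)*(9191 - 24155) = 10397*(-14964) = -155580708)
g(k, P) = (-112 + k)*(12 + P) (g(k, P) = (k - 112)*(P + 12) = (-112 + k)*(12 + P))
(-14508 + t)*(g(-38, 91) - 27872) = (-14508 - 155580708)*((-1344 - 112*91 + 12*(-38) + 91*(-38)) - 27872) = -155595216*((-1344 - 10192 - 456 - 3458) - 27872) = -155595216*(-15450 - 27872) = -155595216*(-43322) = 6740695947552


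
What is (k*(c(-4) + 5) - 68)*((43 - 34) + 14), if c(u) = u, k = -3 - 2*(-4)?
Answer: -1449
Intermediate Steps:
k = 5 (k = -3 + 8 = 5)
(k*(c(-4) + 5) - 68)*((43 - 34) + 14) = (5*(-4 + 5) - 68)*((43 - 34) + 14) = (5*1 - 68)*(9 + 14) = (5 - 68)*23 = -63*23 = -1449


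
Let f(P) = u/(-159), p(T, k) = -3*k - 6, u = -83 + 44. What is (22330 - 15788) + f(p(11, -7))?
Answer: 346739/53 ≈ 6542.2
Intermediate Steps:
u = -39
p(T, k) = -6 - 3*k
f(P) = 13/53 (f(P) = -39/(-159) = -39*(-1/159) = 13/53)
(22330 - 15788) + f(p(11, -7)) = (22330 - 15788) + 13/53 = 6542 + 13/53 = 346739/53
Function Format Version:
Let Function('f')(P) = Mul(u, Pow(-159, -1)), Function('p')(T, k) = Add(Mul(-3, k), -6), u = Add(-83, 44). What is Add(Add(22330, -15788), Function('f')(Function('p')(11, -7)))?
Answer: Rational(346739, 53) ≈ 6542.2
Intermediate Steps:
u = -39
Function('p')(T, k) = Add(-6, Mul(-3, k))
Function('f')(P) = Rational(13, 53) (Function('f')(P) = Mul(-39, Pow(-159, -1)) = Mul(-39, Rational(-1, 159)) = Rational(13, 53))
Add(Add(22330, -15788), Function('f')(Function('p')(11, -7))) = Add(Add(22330, -15788), Rational(13, 53)) = Add(6542, Rational(13, 53)) = Rational(346739, 53)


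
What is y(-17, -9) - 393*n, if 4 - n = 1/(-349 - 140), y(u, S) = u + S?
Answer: -260605/163 ≈ -1598.8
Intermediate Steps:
y(u, S) = S + u
n = 1957/489 (n = 4 - 1/(-349 - 140) = 4 - 1/(-489) = 4 - 1*(-1/489) = 4 + 1/489 = 1957/489 ≈ 4.0020)
y(-17, -9) - 393*n = (-9 - 17) - 393*1957/489 = -26 - 256367/163 = -260605/163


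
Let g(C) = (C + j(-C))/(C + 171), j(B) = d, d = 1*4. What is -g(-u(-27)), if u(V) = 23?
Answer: 19/148 ≈ 0.12838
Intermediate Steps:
d = 4
j(B) = 4
g(C) = (4 + C)/(171 + C) (g(C) = (C + 4)/(C + 171) = (4 + C)/(171 + C))
-g(-u(-27)) = -(4 - 1*23)/(171 - 1*23) = -(4 - 23)/(171 - 23) = -(-19)/148 = -1*(-19/148) = 19/148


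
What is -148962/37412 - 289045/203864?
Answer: -10295435177/1906739992 ≈ -5.3995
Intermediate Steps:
-148962/37412 - 289045/203864 = -148962*1/37412 - 289045*1/203864 = -74481/18706 - 289045/203864 = -10295435177/1906739992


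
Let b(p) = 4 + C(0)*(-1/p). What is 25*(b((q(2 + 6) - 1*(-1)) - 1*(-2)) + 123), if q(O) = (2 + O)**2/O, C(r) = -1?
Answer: 98475/31 ≈ 3176.6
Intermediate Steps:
q(O) = (2 + O)**2/O
b(p) = 4 + 1/p (b(p) = 4 - (-1)/p = 4 + 1/p)
25*(b((q(2 + 6) - 1*(-1)) - 1*(-2)) + 123) = 25*((4 + 1/(((2 + (2 + 6))**2/(2 + 6) - 1*(-1)) - 1*(-2))) + 123) = 25*((4 + 1/(((2 + 8)**2/8 + 1) + 2)) + 123) = 25*((4 + 1/(((1/8)*10**2 + 1) + 2)) + 123) = 25*((4 + 1/(((1/8)*100 + 1) + 2)) + 123) = 25*((4 + 1/((25/2 + 1) + 2)) + 123) = 25*((4 + 1/(27/2 + 2)) + 123) = 25*((4 + 1/(31/2)) + 123) = 25*((4 + 2/31) + 123) = 25*(126/31 + 123) = 25*(3939/31) = 98475/31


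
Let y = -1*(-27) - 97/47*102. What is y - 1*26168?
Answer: -1238521/47 ≈ -26352.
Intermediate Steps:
y = -8625/47 (y = 27 - 97*1/47*102 = 27 - 97/47*102 = 27 - 9894/47 = -8625/47 ≈ -183.51)
y - 1*26168 = -8625/47 - 1*26168 = -8625/47 - 26168 = -1238521/47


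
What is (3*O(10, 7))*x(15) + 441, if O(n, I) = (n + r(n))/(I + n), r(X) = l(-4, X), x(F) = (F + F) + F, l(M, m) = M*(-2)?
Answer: 9927/17 ≈ 583.94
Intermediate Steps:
l(M, m) = -2*M
x(F) = 3*F (x(F) = 2*F + F = 3*F)
r(X) = 8 (r(X) = -2*(-4) = 8)
O(n, I) = (8 + n)/(I + n) (O(n, I) = (n + 8)/(I + n) = (8 + n)/(I + n))
(3*O(10, 7))*x(15) + 441 = (3*((8 + 10)/(7 + 10)))*(3*15) + 441 = (3*(18/17))*45 + 441 = (54/17)*45 + 441 = 2430/17 + 441 = 9927/17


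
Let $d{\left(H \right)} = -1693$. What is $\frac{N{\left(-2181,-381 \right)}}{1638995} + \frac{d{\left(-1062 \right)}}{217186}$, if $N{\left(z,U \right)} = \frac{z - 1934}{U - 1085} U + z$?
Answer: $- \frac{1275702557314}{130461820497655} \approx -0.0097784$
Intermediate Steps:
$N{\left(z,U \right)} = z + \frac{U \left(-1934 + z\right)}{-1085 + U}$ ($N{\left(z,U \right)} = \frac{-1934 + z}{-1085 + U} U + z = \frac{U \left(-1934 + z\right)}{-1085 + U} + z = z + \frac{U \left(-1934 + z\right)}{-1085 + U}$)
$\frac{N{\left(-2181,-381 \right)}}{1638995} + \frac{d{\left(-1062 \right)}}{217186} = \frac{\frac{1}{-1085 - 381} \left(\left(-1934\right) \left(-381\right) - -2366385 + 2 \left(-381\right) \left(-2181\right)\right)}{1638995} - \frac{1693}{217186} = \frac{736854 + 2366385 + 1661922}{-1466} \cdot \frac{1}{1638995} - \frac{1693}{217186} = \left(- \frac{1}{1466}\right) 4765161 \cdot \frac{1}{1638995} - \frac{1693}{217186} = \left(- \frac{4765161}{1466}\right) \frac{1}{1638995} - \frac{1693}{217186} = - \frac{4765161}{2402766670} - \frac{1693}{217186} = - \frac{1275702557314}{130461820497655}$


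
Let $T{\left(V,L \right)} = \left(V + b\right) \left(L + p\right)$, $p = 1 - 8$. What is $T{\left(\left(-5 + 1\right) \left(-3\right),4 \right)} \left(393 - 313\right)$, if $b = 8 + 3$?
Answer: $-5520$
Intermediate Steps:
$b = 11$
$p = -7$ ($p = 1 - 8 = -7$)
$T{\left(V,L \right)} = \left(-7 + L\right) \left(11 + V\right)$ ($T{\left(V,L \right)} = \left(V + 11\right) \left(L - 7\right) = \left(11 + V\right) \left(-7 + L\right) = \left(-7 + L\right) \left(11 + V\right)$)
$T{\left(\left(-5 + 1\right) \left(-3\right),4 \right)} \left(393 - 313\right) = \left(-77 - 7 \left(-5 + 1\right) \left(-3\right) + 11 \cdot 4 + 4 \left(-5 + 1\right) \left(-3\right)\right) \left(393 - 313\right) = \left(-77 - 7 \left(\left(-4\right) \left(-3\right)\right) + 44 + 4 \left(\left(-4\right) \left(-3\right)\right)\right) 80 = \left(-77 - 84 + 44 + 4 \cdot 12\right) 80 = \left(-77 - 84 + 44 + 48\right) 80 = \left(-69\right) 80 = -5520$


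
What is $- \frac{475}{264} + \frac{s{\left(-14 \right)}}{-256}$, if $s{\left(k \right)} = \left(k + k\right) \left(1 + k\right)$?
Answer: $- \frac{6803}{2112} \approx -3.2211$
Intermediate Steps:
$s{\left(k \right)} = 2 k \left(1 + k\right)$
$- \frac{475}{264} + \frac{s{\left(-14 \right)}}{-256} = - \frac{475}{264} + \frac{2 \left(-14\right) \left(1 - 14\right)}{-256} = \left(-475\right) \frac{1}{264} + 2 \left(-14\right) \left(-13\right) \left(- \frac{1}{256}\right) = - \frac{475}{264} + 364 \left(- \frac{1}{256}\right) = - \frac{475}{264} - \frac{91}{64} = - \frac{6803}{2112}$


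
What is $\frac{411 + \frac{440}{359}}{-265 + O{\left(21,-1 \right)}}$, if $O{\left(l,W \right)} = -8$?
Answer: $- \frac{147989}{98007} \approx -1.51$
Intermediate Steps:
$\frac{411 + \frac{440}{359}}{-265 + O{\left(21,-1 \right)}} = \frac{411 + \frac{440}{359}}{-265 - 8} = \frac{411 + 440 \cdot \frac{1}{359}}{-273} = \left(411 + \frac{440}{359}\right) \left(- \frac{1}{273}\right) = \frac{147989}{359} \left(- \frac{1}{273}\right) = - \frac{147989}{98007}$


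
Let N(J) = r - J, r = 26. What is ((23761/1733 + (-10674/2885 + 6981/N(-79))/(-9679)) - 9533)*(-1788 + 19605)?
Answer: -57452945927715043701/338745012865 ≈ -1.6961e+8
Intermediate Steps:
N(J) = 26 - J
((23761/1733 + (-10674/2885 + 6981/N(-79))/(-9679)) - 9533)*(-1788 + 19605) = ((23761/1733 + (-10674/2885 + 6981/(26 - 1*(-79)))/(-9679)) - 9533)*(-1788 + 19605) = ((23761*(1/1733) + (-10674*1/2885 + 6981/(26 + 79))*(-1/9679)) - 9533)*17817 = ((23761/1733 + (-10674/2885 + 6981/105)*(-1/9679)) - 9533)*17817 = ((23761/1733 + (-10674/2885 + 6981*(1/105))*(-1/9679)) - 9533)*17817 = ((23761/1733 + (-10674/2885 + 2327/35)*(-1/9679)) - 9533)*17817 = ((23761/1733 + (1267961/20195)*(-1/9679)) - 9533)*17817 = ((23761/1733 - 1267961/195467405) - 9533)*17817 = (4642303633792/338745012865 - 9533)*17817 = -3224613904008253/338745012865*17817 = -57452945927715043701/338745012865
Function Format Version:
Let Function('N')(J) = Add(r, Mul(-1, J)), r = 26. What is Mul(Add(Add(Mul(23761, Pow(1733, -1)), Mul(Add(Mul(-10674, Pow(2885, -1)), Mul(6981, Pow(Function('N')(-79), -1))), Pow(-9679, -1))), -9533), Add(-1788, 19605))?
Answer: Rational(-57452945927715043701, 338745012865) ≈ -1.6961e+8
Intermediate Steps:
Function('N')(J) = Add(26, Mul(-1, J))
Mul(Add(Add(Mul(23761, Pow(1733, -1)), Mul(Add(Mul(-10674, Pow(2885, -1)), Mul(6981, Pow(Function('N')(-79), -1))), Pow(-9679, -1))), -9533), Add(-1788, 19605)) = Mul(Add(Add(Mul(23761, Pow(1733, -1)), Mul(Add(Mul(-10674, Pow(2885, -1)), Mul(6981, Pow(Add(26, Mul(-1, -79)), -1))), Pow(-9679, -1))), -9533), Add(-1788, 19605)) = Mul(Add(Add(Mul(23761, Rational(1, 1733)), Mul(Add(Mul(-10674, Rational(1, 2885)), Mul(6981, Pow(Add(26, 79), -1))), Rational(-1, 9679))), -9533), 17817) = Mul(Add(Add(Rational(23761, 1733), Mul(Add(Rational(-10674, 2885), Mul(6981, Pow(105, -1))), Rational(-1, 9679))), -9533), 17817) = Mul(Add(Add(Rational(23761, 1733), Mul(Add(Rational(-10674, 2885), Mul(6981, Rational(1, 105))), Rational(-1, 9679))), -9533), 17817) = Mul(Add(Add(Rational(23761, 1733), Mul(Add(Rational(-10674, 2885), Rational(2327, 35)), Rational(-1, 9679))), -9533), 17817) = Mul(Add(Add(Rational(23761, 1733), Mul(Rational(1267961, 20195), Rational(-1, 9679))), -9533), 17817) = Mul(Add(Add(Rational(23761, 1733), Rational(-1267961, 195467405)), -9533), 17817) = Mul(Add(Rational(4642303633792, 338745012865), -9533), 17817) = Mul(Rational(-3224613904008253, 338745012865), 17817) = Rational(-57452945927715043701, 338745012865)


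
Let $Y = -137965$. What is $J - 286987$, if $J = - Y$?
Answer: $-149022$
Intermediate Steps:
$J = 137965$ ($J = \left(-1\right) \left(-137965\right) = 137965$)
$J - 286987 = 137965 - 286987 = -149022$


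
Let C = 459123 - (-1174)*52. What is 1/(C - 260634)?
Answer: 1/259537 ≈ 3.8530e-6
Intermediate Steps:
C = 520171 (C = 459123 - 1*(-61048) = 459123 + 61048 = 520171)
1/(C - 260634) = 1/(520171 - 260634) = 1/259537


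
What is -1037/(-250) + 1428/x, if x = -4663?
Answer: 4478531/1165750 ≈ 3.8418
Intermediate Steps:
-1037/(-250) + 1428/x = -1037/(-250) + 1428/(-4663) = -1037*(-1/250) + 1428*(-1/4663) = 1037/250 - 1428/4663 = 4478531/1165750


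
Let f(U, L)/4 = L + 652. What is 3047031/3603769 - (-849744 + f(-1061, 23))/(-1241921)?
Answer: 56278529055/344276646173 ≈ 0.16347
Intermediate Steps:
f(U, L) = 2608 + 4*L (f(U, L) = 4*(L + 652) = 4*(652 + L) = 2608 + 4*L)
3047031/3603769 - (-849744 + f(-1061, 23))/(-1241921) = 3047031/3603769 - (-849744 + (2608 + 4*23))/(-1241921) = 3047031*(1/3603769) - (-849744 + (2608 + 92))*(-1)/1241921 = 234387/277213 - (-849744 + 2700)*(-1)/1241921 = 234387/277213 - (-847044)*(-1)/1241921 = 234387/277213 - 1*847044/1241921 = 234387/277213 - 847044/1241921 = 56278529055/344276646173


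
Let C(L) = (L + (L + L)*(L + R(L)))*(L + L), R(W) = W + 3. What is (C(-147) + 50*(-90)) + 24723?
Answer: -25089435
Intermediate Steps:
R(W) = 3 + W
C(L) = 2*L*(L + 2*L*(3 + 2*L)) (C(L) = (L + (L + L)*(L + (3 + L)))*(L + L) = (L + (2*L)*(3 + 2*L))*(2*L) = (L + 2*L*(3 + 2*L))*(2*L) = 2*L*(L + 2*L*(3 + 2*L)))
(C(-147) + 50*(-90)) + 24723 = ((-147)²*(14 + 8*(-147)) + 50*(-90)) + 24723 = (21609*(14 - 1176) - 4500) + 24723 = (21609*(-1162) - 4500) + 24723 = (-25109658 - 4500) + 24723 = -25114158 + 24723 = -25089435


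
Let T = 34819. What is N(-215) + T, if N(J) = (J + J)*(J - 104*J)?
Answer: -9487531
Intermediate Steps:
N(J) = -206*J² (N(J) = (2*J)*(-103*J) = -206*J²)
N(-215) + T = -206*(-215)² + 34819 = -206*46225 + 34819 = -9522350 + 34819 = -9487531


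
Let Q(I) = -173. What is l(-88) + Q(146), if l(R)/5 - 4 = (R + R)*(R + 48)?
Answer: 35047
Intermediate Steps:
l(R) = 20 + 10*R*(48 + R) (l(R) = 20 + 5*((R + R)*(R + 48)) = 20 + 5*((2*R)*(48 + R)) = 20 + 5*(2*R*(48 + R)) = 20 + 10*R*(48 + R))
l(-88) + Q(146) = (20 + 10*(-88)² + 480*(-88)) - 173 = (20 + 10*7744 - 42240) - 173 = (20 + 77440 - 42240) - 173 = 35220 - 173 = 35047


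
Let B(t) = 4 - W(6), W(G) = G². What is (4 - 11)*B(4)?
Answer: 224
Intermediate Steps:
B(t) = -32 (B(t) = 4 - 1*6² = 4 - 1*36 = 4 - 36 = -32)
(4 - 11)*B(4) = (4 - 11)*(-32) = -7*(-32) = 224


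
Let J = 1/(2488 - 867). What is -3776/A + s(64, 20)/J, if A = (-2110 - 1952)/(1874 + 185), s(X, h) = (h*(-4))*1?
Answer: -259492688/2031 ≈ -1.2777e+5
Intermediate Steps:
s(X, h) = -4*h (s(X, h) = -4*h*1 = -4*h)
A = -4062/2059 ≈ -1.9728
J = 1/1621 ≈ 0.00061690
-3776/A + s(64, 20)/J = -3776/(-4062/2059) + (-4*20)/(1/1621) = -3776*(-2059/4062) - 80*1621 = 3887392/2031 - 129680 = -259492688/2031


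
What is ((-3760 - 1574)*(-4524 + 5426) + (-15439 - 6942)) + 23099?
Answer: -4810550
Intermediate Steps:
((-3760 - 1574)*(-4524 + 5426) + (-15439 - 6942)) + 23099 = (-5334*902 - 22381) + 23099 = (-4811268 - 22381) + 23099 = -4833649 + 23099 = -4810550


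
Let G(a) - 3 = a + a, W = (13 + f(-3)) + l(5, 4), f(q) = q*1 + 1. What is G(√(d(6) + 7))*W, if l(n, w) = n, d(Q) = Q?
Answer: 48 + 32*√13 ≈ 163.38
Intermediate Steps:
f(q) = 1 + q (f(q) = q + 1 = 1 + q)
W = 16 (W = (13 + (1 - 3)) + 5 = (13 - 2) + 5 = 11 + 5 = 16)
G(a) = 3 + 2*a (G(a) = 3 + (a + a) = 3 + 2*a)
G(√(d(6) + 7))*W = (3 + 2*√(6 + 7))*16 = (3 + 2*√13)*16 = 48 + 32*√13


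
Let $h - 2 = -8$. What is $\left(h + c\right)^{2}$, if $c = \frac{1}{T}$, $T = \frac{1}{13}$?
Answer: $49$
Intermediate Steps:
$T = \frac{1}{13} \approx 0.076923$
$h = -6$ ($h = 2 - 8 = -6$)
$c = 13$ ($c = \frac{1}{\frac{1}{13}} = 13$)
$\left(h + c\right)^{2} = \left(-6 + 13\right)^{2} = 7^{2} = 49$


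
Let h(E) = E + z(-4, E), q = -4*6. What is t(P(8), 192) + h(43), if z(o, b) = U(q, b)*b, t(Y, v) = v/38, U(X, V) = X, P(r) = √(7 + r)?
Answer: -18695/19 ≈ -983.95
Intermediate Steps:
q = -24
t(Y, v) = v/38 (t(Y, v) = v*(1/38) = v/38)
z(o, b) = -24*b
h(E) = -23*E (h(E) = E - 24*E = -23*E)
t(P(8), 192) + h(43) = (1/38)*192 - 23*43 = 96/19 - 989 = -18695/19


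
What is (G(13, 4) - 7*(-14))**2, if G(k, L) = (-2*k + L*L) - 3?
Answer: 7225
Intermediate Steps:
G(k, L) = -3 + L**2 - 2*k (G(k, L) = (-2*k + L**2) - 3 = (L**2 - 2*k) - 3 = -3 + L**2 - 2*k)
(G(13, 4) - 7*(-14))**2 = ((-3 + 4**2 - 2*13) - 7*(-14))**2 = ((-3 + 16 - 26) + 98)**2 = (-13 + 98)**2 = 85**2 = 7225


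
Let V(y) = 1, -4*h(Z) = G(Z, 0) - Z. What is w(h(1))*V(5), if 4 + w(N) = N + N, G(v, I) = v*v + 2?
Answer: -5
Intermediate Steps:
G(v, I) = 2 + v² (G(v, I) = v² + 2 = 2 + v²)
h(Z) = -½ - Z²/4 + Z/4 (h(Z) = -((2 + Z²) - Z)/4 = -(2 + Z² - Z)/4 = -½ - Z²/4 + Z/4)
w(N) = -4 + 2*N (w(N) = -4 + (N + N) = -4 + 2*N)
w(h(1))*V(5) = (-4 + 2*(-½ - ¼*1² + (¼)*1))*1 = (-4 + 2*(-½ - ¼*1 + ¼))*1 = (-4 + 2*(-½ - ¼ + ¼))*1 = (-4 + 2*(-½))*1 = (-4 - 1)*1 = -5*1 = -5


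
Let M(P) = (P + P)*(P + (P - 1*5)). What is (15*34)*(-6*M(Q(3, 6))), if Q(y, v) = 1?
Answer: 18360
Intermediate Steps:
M(P) = 2*P*(-5 + 2*P) (M(P) = (2*P)*(P + (P - 5)) = (2*P)*(P + (-5 + P)) = (2*P)*(-5 + 2*P) = 2*P*(-5 + 2*P))
(15*34)*(-6*M(Q(3, 6))) = (15*34)*(-12*(-5 + 2*1)) = 510*(-12*(-5 + 2)) = 510*(-12*(-3)) = 510*(-6*(-6)) = 510*36 = 18360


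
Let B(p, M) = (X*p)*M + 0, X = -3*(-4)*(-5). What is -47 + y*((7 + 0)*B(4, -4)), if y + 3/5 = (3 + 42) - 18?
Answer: 177361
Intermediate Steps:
X = -60 (X = 12*(-5) = -60)
B(p, M) = -60*M*p (B(p, M) = (-60*p)*M + 0 = -60*M*p + 0 = -60*M*p)
y = 132/5 (y = -3/5 + ((3 + 42) - 18) = -3/5 + (45 - 18) = -3/5 + 27 = 132/5 ≈ 26.400)
-47 + y*((7 + 0)*B(4, -4)) = -47 + 132*((7 + 0)*(-60*(-4)*4))/5 = -47 + 132*(7*960)/5 = -47 + (132/5)*6720 = -47 + 177408 = 177361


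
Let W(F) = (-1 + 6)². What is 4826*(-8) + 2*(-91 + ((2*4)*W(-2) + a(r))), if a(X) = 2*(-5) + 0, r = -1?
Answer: -38410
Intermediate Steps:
a(X) = -10 (a(X) = -10 + 0 = -10)
W(F) = 25 (W(F) = 5² = 25)
4826*(-8) + 2*(-91 + ((2*4)*W(-2) + a(r))) = 4826*(-8) + 2*(-91 + ((2*4)*25 - 10)) = -38608 + 2*(-91 + (8*25 - 10)) = -38608 + 2*(-91 + (200 - 10)) = -38608 + 2*(-91 + 190) = -38608 + 2*99 = -38608 + 198 = -38410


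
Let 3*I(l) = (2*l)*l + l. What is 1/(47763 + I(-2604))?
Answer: 1/4567439 ≈ 2.1894e-7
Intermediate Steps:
I(l) = l/3 + 2*l²/3 (I(l) = ((2*l)*l + l)/3 = (2*l² + l)/3 = (l + 2*l²)/3 = l/3 + 2*l²/3)
1/(47763 + I(-2604)) = 1/(47763 + (⅓)*(-2604)*(1 + 2*(-2604))) = 1/(47763 + (⅓)*(-2604)*(1 - 5208)) = 1/(47763 + (⅓)*(-2604)*(-5207)) = 1/(47763 + 4519676) = 1/4567439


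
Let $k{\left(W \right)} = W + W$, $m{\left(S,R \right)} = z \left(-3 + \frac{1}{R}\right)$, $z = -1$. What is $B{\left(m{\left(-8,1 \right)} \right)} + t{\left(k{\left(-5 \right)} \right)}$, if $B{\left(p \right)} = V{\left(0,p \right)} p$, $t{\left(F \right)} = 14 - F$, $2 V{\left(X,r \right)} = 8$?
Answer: $32$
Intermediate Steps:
$m{\left(S,R \right)} = 3 - \frac{1}{R}$ ($m{\left(S,R \right)} = - (-3 + \frac{1}{R}) = 3 - \frac{1}{R}$)
$V{\left(X,r \right)} = 4$ ($V{\left(X,r \right)} = \frac{1}{2} \cdot 8 = 4$)
$k{\left(W \right)} = 2 W$
$B{\left(p \right)} = 4 p$
$B{\left(m{\left(-8,1 \right)} \right)} + t{\left(k{\left(-5 \right)} \right)} = 4 \left(3 - 1^{-1}\right) + \left(14 - 2 \left(-5\right)\right) = 4 \left(3 - 1\right) + \left(14 - -10\right) = 4 \left(3 - 1\right) + \left(14 + 10\right) = 4 \cdot 2 + 24 = 8 + 24 = 32$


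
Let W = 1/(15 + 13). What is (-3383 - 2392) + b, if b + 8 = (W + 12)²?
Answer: -4420303/784 ≈ -5638.1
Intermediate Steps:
W = 1/28 ≈ 0.035714
b = 107297/784 (b = -8 + (1/28 + 12)² = -8 + (337/28)² = -8 + 113569/784 = 107297/784 ≈ 136.86)
(-3383 - 2392) + b = (-3383 - 2392) + 107297/784 = -5775 + 107297/784 = -4420303/784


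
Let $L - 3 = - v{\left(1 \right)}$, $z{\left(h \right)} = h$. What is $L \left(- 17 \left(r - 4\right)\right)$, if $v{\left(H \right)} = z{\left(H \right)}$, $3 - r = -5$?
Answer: $-136$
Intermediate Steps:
$r = 8$ ($r = 3 - -5 = 3 + 5 = 8$)
$v{\left(H \right)} = H$
$L = 2$ ($L = 3 - 1 = 2$)
$L \left(- 17 \left(r - 4\right)\right) = 2 \left(- 17 \left(8 - 4\right)\right) = 2 \left(\left(-17\right) 4\right) = 2 \left(-68\right) = -136$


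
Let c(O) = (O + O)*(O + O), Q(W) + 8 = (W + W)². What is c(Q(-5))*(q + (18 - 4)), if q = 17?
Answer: 1049536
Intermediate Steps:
Q(W) = -8 + 4*W² (Q(W) = -8 + (W + W)² = -8 + (2*W)² = -8 + 4*W²)
c(O) = 4*O² (c(O) = (2*O)*(2*O) = 4*O²)
c(Q(-5))*(q + (18 - 4)) = (4*(-8 + 4*(-5)²)²)*(17 + (18 - 4)) = (4*(-8 + 4*25)²)*(17 + 14) = (4*(-8 + 100)²)*31 = (4*92²)*31 = (4*8464)*31 = 33856*31 = 1049536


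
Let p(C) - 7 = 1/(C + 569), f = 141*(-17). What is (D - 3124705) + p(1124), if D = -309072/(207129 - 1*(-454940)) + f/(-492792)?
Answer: -575321652534879209769/184120695051688 ≈ -3.1247e+6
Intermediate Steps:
f = -2397
p(C) = 7 + 1/(569 + C) (p(C) = 7 + 1/(C + 569) = 7 + 1/(569 + C))
D = -50240409877/108754102216 (D = -309072/(207129 - 1*(-454940)) - 2397/(-492792) = -309072/(207129 + 454940) - 2397*(-1/492792) = -309072/662069 + 799/164264 = -50240409877/108754102216 ≈ -0.46196)
(D - 3124705) + p(1124) = (-50240409877/108754102216 - 3124705) + (3984 + 7*1124)/(569 + 1124) = -339824537205256157/108754102216 + (3984 + 7868)/1693 = -339824537205256157/108754102216 + (1/1693)*11852 = -339824537205256157/108754102216 + 11852/1693 = -575321652534879209769/184120695051688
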